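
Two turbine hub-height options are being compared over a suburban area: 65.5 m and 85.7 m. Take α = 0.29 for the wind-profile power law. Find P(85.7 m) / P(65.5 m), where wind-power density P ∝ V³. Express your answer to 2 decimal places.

1.26

Speed ratio: V_B/V_A = (z_B/z_A)^α = (85.7/65.5)^0.29 = (1.3084)^0.29 = 1.08107
Power-density ratio: P_B/P_A = (V_B/V_A)³ = (1.08107)³ = 1.26347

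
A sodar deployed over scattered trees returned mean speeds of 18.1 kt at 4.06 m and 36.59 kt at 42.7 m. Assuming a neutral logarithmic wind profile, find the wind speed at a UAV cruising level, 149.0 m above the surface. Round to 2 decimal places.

46.41 kt

Log law: V ∝ ln(z/z₀). From the pair, with r = V₁/V₂ = 0.49467,
ln z₀ = (ln z₁ − r·ln z₂)/(1 − r) = (1.4012 − 0.49467×3.7542)/0.50533 = -0.9022 → z₀ = 0.4057 m
V₃ = V₁ · ln(z₃/z₀)/ln(z₁/z₀) = 18.1 × 5.9061/2.3034 = 46.4105 kt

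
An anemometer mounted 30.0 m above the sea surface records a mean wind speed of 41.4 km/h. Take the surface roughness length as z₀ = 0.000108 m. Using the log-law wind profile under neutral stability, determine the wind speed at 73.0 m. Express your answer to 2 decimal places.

44.34 km/h

Log law: V(z) ∝ ln(z/z₀), so V₂/V₁ = ln(z₂/z₀) / ln(z₁/z₀).
ln(73.0/0.000108) = 13.4238, ln(30.0/0.000108) = 12.5346
V₂ = 41.4 × 13.4238/12.5346 = 41.4 × 1.0709 = 44.3371 km/h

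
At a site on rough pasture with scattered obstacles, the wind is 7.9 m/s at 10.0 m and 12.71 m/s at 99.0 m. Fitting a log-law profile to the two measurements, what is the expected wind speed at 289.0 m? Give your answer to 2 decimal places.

Log law: V ∝ ln(z/z₀). From the pair, with r = V₁/V₂ = 0.62156,
ln z₀ = (ln z₁ − r·ln z₂)/(1 − r) = (2.3026 − 0.62156×4.5951)/0.37844 = -1.4627 → z₀ = 0.2316 m
V₃ = V₁ · ln(z₃/z₀)/ln(z₁/z₀) = 7.9 × 7.1291/3.7653 = 14.9577 m/s

14.96 m/s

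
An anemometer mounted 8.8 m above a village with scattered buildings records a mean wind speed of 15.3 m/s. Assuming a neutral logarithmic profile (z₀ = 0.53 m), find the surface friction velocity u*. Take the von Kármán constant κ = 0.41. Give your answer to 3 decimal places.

Log law: V(z) = (u*/κ) · ln(z/z₀) ⇒ u* = κ · V / ln(z/z₀)
u* = 0.41 × 15.3 / ln(8.8/0.53) = 0.41 × 15.3 / 2.8096
   = 6.2730 / 2.8096 = 2.2327 m/s

u* ≈ 2.233 m/s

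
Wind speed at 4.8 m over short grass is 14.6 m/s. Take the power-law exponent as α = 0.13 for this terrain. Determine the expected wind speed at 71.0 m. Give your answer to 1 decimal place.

Power-law profile: V₂ = V₁ · (z₂/z₁)^α
V₂ = 14.6 × (71.0/4.8)^0.13 = 14.6 × (14.7917)^0.13
    = 14.6 × 1.4194 = 20.7231 m/s

20.7 m/s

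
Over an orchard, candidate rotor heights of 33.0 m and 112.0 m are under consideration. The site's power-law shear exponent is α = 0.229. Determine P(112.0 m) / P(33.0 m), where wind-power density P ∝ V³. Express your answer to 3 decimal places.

Speed ratio: V_B/V_A = (z_B/z_A)^α = (112.0/33.0)^0.229 = (3.3939)^0.229 = 1.32291
Power-density ratio: P_B/P_A = (V_B/V_A)³ = (1.32291)³ = 2.31523

2.315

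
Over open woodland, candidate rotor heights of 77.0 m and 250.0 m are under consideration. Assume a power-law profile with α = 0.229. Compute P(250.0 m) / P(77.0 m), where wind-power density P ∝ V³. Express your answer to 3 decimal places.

2.246

Speed ratio: V_B/V_A = (z_B/z_A)^α = (250.0/77.0)^0.229 = (3.2468)^0.229 = 1.30955
Power-density ratio: P_B/P_A = (V_B/V_A)³ = (1.30955)³ = 2.24577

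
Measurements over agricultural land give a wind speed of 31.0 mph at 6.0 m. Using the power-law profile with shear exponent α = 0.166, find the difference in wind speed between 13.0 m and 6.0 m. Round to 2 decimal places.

4.25 mph

Power law: V₂ = V₁ · (z₂/z₁)^α = 31.0 × (2.1667)^0.166 = 35.2455 mph
ΔV = 35.2455 − 31.0 = 4.2455 mph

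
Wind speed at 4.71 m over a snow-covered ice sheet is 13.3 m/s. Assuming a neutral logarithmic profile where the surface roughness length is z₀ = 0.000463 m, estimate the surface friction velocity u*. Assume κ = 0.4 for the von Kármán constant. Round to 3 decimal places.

u* ≈ 0.577 m/s

Log law: V(z) = (u*/κ) · ln(z/z₀) ⇒ u* = κ · V / ln(z/z₀)
u* = 0.4 × 13.3 / ln(4.71/0.000463) = 0.4 × 13.3 / 9.2275
   = 5.3200 / 9.2275 = 0.5765 m/s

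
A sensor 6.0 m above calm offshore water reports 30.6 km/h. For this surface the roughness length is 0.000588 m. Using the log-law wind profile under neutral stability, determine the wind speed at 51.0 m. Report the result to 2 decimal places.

Log law: V(z) ∝ ln(z/z₀), so V₂/V₁ = ln(z₂/z₀) / ln(z₁/z₀).
ln(51.0/0.000588) = 11.3706, ln(6.0/0.000588) = 9.2305
V₂ = 30.6 × 11.3706/9.2305 = 30.6 × 1.2318 = 37.6945 km/h

37.69 km/h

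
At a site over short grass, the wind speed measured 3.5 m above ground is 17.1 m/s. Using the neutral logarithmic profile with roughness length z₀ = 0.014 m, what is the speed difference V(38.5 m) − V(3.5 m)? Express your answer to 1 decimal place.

Log law: V₂ = V₁ · ln(z₂/z₀)/ln(z₁/z₀) = 17.1 × 7.9194/5.5215 = 24.5263 m/s
ΔV = 24.5263 − 17.1 = 7.4263 m/s

7.4 m/s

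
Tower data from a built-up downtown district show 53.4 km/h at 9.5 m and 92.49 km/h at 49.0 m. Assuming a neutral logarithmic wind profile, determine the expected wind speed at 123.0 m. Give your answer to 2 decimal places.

114.42 km/h

Log law: V ∝ ln(z/z₀). From the pair, with r = V₁/V₂ = 0.57736,
ln z₀ = (ln z₁ − r·ln z₂)/(1 − r) = (2.2513 − 0.57736×3.8918)/0.42264 = 0.0102 → z₀ = 1.010 m
V₃ = V₁ · ln(z₃/z₀)/ln(z₁/z₀) = 53.4 × 4.8020/2.2411 = 114.4201 km/h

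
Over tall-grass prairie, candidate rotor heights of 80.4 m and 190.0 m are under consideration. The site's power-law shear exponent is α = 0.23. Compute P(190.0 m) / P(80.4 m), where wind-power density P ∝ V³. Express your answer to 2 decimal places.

Speed ratio: V_B/V_A = (z_B/z_A)^α = (190.0/80.4)^0.23 = (2.3632)^0.23 = 1.21872
Power-density ratio: P_B/P_A = (V_B/V_A)³ = (1.21872)³ = 1.81014

1.81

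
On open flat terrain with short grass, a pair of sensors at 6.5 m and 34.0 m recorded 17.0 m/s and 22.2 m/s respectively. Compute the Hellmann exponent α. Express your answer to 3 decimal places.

Power law: V₂/V₁ = (z₂/z₁)^α ⇒ α = ln(V₂/V₁) / ln(z₂/z₁)
α = ln(22.2/17.0) / ln(34.0/6.5) = ln(1.3059) / ln(5.2308)
  = 0.26688 / 1.65456 = 0.16130

α ≈ 0.161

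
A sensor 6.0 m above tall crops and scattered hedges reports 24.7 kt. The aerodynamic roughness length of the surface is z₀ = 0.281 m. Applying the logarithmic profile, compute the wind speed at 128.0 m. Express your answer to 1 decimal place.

Log law: V(z) ∝ ln(z/z₀), so V₂/V₁ = ln(z₂/z₀) / ln(z₁/z₀).
ln(128.0/0.281) = 6.1214, ln(6.0/0.281) = 3.0612
V₂ = 24.7 × 6.1214/3.0612 = 24.7 × 1.9997 = 49.3928 kt

49.4 kt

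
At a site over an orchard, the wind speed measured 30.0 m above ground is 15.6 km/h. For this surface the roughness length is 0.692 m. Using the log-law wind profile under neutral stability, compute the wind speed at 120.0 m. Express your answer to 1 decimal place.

Log law: V(z) ∝ ln(z/z₀), so V₂/V₁ = ln(z₂/z₀) / ln(z₁/z₀).
ln(120.0/0.692) = 5.1557, ln(30.0/0.692) = 3.7694
V₂ = 15.6 × 5.1557/3.7694 = 15.6 × 1.3678 = 21.3374 km/h

21.3 km/h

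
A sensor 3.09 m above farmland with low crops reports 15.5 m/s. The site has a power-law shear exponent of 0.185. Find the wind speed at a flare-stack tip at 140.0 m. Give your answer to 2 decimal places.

Power-law profile: V₂ = V₁ · (z₂/z₁)^α
V₂ = 15.5 × (140.0/3.09)^0.185 = 15.5 × (45.3074)^0.185
    = 15.5 × 2.0248 = 31.3851 m/s

31.39 m/s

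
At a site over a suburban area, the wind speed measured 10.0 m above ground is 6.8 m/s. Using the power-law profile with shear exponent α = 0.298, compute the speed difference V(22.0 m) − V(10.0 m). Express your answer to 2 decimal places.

Power law: V₂ = V₁ · (z₂/z₁)^α = 6.8 × (2.2000)^0.298 = 8.6010 m/s
ΔV = 8.6010 − 6.8 = 1.8010 m/s

1.80 m/s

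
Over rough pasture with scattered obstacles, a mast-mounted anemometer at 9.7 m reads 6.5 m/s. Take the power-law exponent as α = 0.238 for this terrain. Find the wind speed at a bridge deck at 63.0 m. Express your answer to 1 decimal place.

10.1 m/s

Power-law profile: V₂ = V₁ · (z₂/z₁)^α
V₂ = 6.5 × (63.0/9.7)^0.238 = 6.5 × (6.4948)^0.238
    = 6.5 × 1.5610 = 10.1462 m/s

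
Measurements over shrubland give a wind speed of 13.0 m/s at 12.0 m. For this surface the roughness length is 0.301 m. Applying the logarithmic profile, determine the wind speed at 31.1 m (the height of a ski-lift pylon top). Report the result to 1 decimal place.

Log law: V(z) ∝ ln(z/z₀), so V₂/V₁ = ln(z₂/z₀) / ln(z₁/z₀).
ln(31.1/0.301) = 4.6379, ln(12.0/0.301) = 3.6856
V₂ = 13.0 × 4.6379/3.6856 = 13.0 × 1.2584 = 16.3590 m/s

16.4 m/s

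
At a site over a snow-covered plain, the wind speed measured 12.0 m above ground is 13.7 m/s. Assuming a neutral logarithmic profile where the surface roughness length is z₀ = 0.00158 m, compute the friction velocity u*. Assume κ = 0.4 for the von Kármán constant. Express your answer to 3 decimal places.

Log law: V(z) = (u*/κ) · ln(z/z₀) ⇒ u* = κ · V / ln(z/z₀)
u* = 0.4 × 13.7 / ln(12.0/0.00158) = 0.4 × 13.7 / 8.9352
   = 5.4800 / 8.9352 = 0.6133 m/s

u* ≈ 0.613 m/s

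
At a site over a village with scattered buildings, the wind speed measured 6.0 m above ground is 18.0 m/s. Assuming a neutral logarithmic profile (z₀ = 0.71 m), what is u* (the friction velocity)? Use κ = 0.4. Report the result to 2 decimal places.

u* ≈ 3.37 m/s

Log law: V(z) = (u*/κ) · ln(z/z₀) ⇒ u* = κ · V / ln(z/z₀)
u* = 0.4 × 18.0 / ln(6.0/0.71) = 0.4 × 18.0 / 2.1342
   = 7.2000 / 2.1342 = 3.3736 m/s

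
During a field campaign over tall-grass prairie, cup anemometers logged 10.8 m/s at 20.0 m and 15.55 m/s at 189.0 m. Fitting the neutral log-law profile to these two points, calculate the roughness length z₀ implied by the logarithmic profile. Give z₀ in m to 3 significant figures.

Log law: V(z) ∝ ln(z/z₀). With r = V₁/V₂ = 10.8/15.55 = 0.69453,
r · ln(z₂/z₀) = ln(z₁/z₀) ⇒ ln z₀ = (ln z₁ − r·ln z₂)/(1 − r)
ln z₀ = (2.99573 − 0.69453×5.24175) / 0.30547 = -2.1110
z₀ = exp(-2.1110) = 0.1211 m

z₀ ≈ 0.121 m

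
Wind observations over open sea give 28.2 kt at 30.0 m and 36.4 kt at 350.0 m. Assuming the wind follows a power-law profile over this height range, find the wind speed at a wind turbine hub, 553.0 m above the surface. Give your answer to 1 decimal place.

38.2 kt

First find α: α = ln(V₂/V₁)/ln(z₂/z₁) = ln(36.4/28.2)/ln(350.0/30.0) = 0.25525/2.45674 = 0.1039
Extrapolate from 350.0 m to 553.0 m: V₃ = 36.4 × (553.0/350.0)^0.1039 = 36.4 × 1.0487 = 38.1717 kt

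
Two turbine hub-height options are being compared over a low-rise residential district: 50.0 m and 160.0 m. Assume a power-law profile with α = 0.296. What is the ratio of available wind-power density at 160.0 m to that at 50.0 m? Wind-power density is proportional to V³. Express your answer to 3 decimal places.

Speed ratio: V_B/V_A = (z_B/z_A)^α = (160.0/50.0)^0.296 = (3.2000)^0.296 = 1.41099
Power-density ratio: P_B/P_A = (V_B/V_A)³ = (1.41099)³ = 2.80914

2.809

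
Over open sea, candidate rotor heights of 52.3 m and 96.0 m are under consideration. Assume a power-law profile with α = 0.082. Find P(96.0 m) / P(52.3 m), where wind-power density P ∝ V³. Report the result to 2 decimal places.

1.16

Speed ratio: V_B/V_A = (z_B/z_A)^α = (96.0/52.3)^0.082 = (1.8356)^0.082 = 1.05106
Power-density ratio: P_B/P_A = (V_B/V_A)³ = (1.05106)³ = 1.16115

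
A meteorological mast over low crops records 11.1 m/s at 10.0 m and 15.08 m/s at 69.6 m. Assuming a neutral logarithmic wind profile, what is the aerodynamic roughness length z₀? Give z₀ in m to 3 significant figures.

Log law: V(z) ∝ ln(z/z₀). With r = V₁/V₂ = 11.1/15.08 = 0.73607,
r · ln(z₂/z₀) = ln(z₁/z₀) ⇒ ln z₀ = (ln z₁ − r·ln z₂)/(1 − r)
ln z₀ = (2.30259 − 0.73607×4.24276) / 0.26393 = -3.1085
z₀ = exp(-3.1085) = 0.04467 m

z₀ ≈ 0.0447 m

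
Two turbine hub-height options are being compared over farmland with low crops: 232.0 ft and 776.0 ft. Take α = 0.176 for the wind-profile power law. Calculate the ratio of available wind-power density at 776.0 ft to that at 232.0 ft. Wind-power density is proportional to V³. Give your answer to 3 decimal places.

Speed ratio: V_B/V_A = (z_B/z_A)^α = (776.0/232.0)^0.176 = (3.3448)^0.176 = 1.23677
Power-density ratio: P_B/P_A = (V_B/V_A)³ = (1.23677)³ = 1.89177

1.892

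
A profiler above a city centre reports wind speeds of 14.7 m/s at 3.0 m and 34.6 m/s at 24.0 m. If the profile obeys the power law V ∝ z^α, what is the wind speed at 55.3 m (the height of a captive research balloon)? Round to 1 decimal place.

First find α: α = ln(V₂/V₁)/ln(z₂/z₁) = ln(34.6/14.7)/ln(24.0/3.0) = 0.85601/2.07944 = 0.4117
Extrapolate from 24.0 m to 55.3 m: V₃ = 34.6 × (55.3/24.0)^0.4117 = 34.6 × 1.4100 = 48.7872 m/s

48.8 m/s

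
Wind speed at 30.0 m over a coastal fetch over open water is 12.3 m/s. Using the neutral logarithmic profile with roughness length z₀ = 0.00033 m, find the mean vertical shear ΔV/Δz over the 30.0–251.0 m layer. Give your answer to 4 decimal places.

0.0104 m/s/m

Log law: V₂ = V₁ · ln(z₂/z₀)/ln(z₁/z₀) = 12.3 × 13.5419/11.4176 = 14.5884 m/s
ΔV/Δz = (14.5884 − 12.3)/(251.0 − 30.0) = 2.2884/221.0000 = 0.01035 m/s/m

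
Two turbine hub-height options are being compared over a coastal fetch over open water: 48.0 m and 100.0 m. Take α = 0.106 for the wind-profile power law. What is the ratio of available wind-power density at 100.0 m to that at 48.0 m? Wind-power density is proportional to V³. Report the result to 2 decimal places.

Speed ratio: V_B/V_A = (z_B/z_A)^α = (100.0/48.0)^0.106 = (2.0833)^0.106 = 1.08091
Power-density ratio: P_B/P_A = (V_B/V_A)³ = (1.08091)³ = 1.26289

1.26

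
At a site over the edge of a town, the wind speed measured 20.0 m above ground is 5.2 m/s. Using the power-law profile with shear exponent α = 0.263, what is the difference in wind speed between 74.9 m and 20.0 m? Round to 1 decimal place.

2.2 m/s

Power law: V₂ = V₁ · (z₂/z₁)^α = 5.2 × (3.7450)^0.263 = 7.3590 m/s
ΔV = 7.3590 − 5.2 = 2.1590 m/s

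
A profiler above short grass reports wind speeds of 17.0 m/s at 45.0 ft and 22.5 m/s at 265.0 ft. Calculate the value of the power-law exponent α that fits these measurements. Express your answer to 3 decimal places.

α ≈ 0.158

Power law: V₂/V₁ = (z₂/z₁)^α ⇒ α = ln(V₂/V₁) / ln(z₂/z₁)
α = ln(22.5/17.0) / ln(265.0/45.0) = ln(1.3235) / ln(5.8889)
  = 0.28030 / 1.77307 = 0.15809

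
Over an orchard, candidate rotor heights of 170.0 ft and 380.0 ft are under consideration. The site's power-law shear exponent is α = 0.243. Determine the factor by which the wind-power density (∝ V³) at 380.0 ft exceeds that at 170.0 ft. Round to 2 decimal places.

1.80

Speed ratio: V_B/V_A = (z_B/z_A)^α = (380.0/170.0)^0.243 = (2.2353)^0.243 = 1.21587
Power-density ratio: P_B/P_A = (V_B/V_A)³ = (1.21587)³ = 1.79748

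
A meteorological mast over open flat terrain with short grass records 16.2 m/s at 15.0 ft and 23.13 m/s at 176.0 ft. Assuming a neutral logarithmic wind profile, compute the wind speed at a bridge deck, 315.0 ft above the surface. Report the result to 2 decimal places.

24.77 m/s

Log law: V ∝ ln(z/z₀). From the pair, with r = V₁/V₂ = 0.70039,
ln z₀ = (ln z₁ − r·ln z₂)/(1 − r) = (2.7081 − 0.70039×5.1705)/0.29961 = -3.0483 → z₀ = 0.04744 ft
V₃ = V₁ · ln(z₃/z₀)/ln(z₁/z₀) = 16.2 × 8.8009/5.7563 = 24.7682 m/s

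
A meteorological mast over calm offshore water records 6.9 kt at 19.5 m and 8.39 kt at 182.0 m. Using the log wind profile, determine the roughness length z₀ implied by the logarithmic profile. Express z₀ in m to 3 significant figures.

Log law: V(z) ∝ ln(z/z₀). With r = V₁/V₂ = 6.9/8.39 = 0.82241,
r · ln(z₂/z₀) = ln(z₁/z₀) ⇒ ln z₀ = (ln z₁ − r·ln z₂)/(1 − r)
ln z₀ = (2.97041 − 0.82241×5.20401) / 0.17759 = -7.3731
z₀ = exp(-7.3731) = 0.0006279 m

z₀ ≈ 0.000628 m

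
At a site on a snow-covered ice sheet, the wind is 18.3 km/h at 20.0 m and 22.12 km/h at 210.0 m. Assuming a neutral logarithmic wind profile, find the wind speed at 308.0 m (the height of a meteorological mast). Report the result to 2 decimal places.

22.74 km/h

Log law: V ∝ ln(z/z₀). From the pair, with r = V₁/V₂ = 0.82731,
ln z₀ = (ln z₁ − r·ln z₂)/(1 − r) = (2.9957 − 0.82731×5.3471)/0.17269 = -8.2687 → z₀ = 0.0002564 m
V₃ = V₁ · ln(z₃/z₀)/ln(z₁/z₀) = 18.3 × 13.9988/11.2644 = 22.7422 km/h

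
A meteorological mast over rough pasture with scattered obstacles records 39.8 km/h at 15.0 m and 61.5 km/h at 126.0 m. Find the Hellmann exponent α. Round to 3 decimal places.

α ≈ 0.204

Power law: V₂/V₁ = (z₂/z₁)^α ⇒ α = ln(V₂/V₁) / ln(z₂/z₁)
α = ln(61.5/39.8) / ln(126.0/15.0) = ln(1.5452) / ln(8.4000)
  = 0.43517 / 2.12823 = 0.20448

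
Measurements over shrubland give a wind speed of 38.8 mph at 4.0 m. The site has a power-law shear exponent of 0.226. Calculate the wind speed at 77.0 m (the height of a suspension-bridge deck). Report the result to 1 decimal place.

Power-law profile: V₂ = V₁ · (z₂/z₁)^α
V₂ = 38.8 × (77.0/4.0)^0.226 = 38.8 × (19.2500)^0.226
    = 38.8 × 1.9511 = 75.7030 mph

75.7 mph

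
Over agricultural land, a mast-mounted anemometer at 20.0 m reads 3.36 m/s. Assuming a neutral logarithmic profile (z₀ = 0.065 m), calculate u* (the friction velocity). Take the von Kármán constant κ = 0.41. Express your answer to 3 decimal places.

Log law: V(z) = (u*/κ) · ln(z/z₀) ⇒ u* = κ · V / ln(z/z₀)
u* = 0.41 × 3.36 / ln(20.0/0.065) = 0.41 × 3.36 / 5.7291
   = 1.3776 / 5.7291 = 0.2405 m/s

u* ≈ 0.240 m/s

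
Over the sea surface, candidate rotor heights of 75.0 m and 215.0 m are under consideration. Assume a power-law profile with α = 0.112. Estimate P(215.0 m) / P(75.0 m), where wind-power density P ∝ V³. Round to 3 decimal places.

1.425

Speed ratio: V_B/V_A = (z_B/z_A)^α = (215.0/75.0)^0.112 = (2.8667)^0.112 = 1.12519
Power-density ratio: P_B/P_A = (V_B/V_A)³ = (1.12519)³ = 1.42455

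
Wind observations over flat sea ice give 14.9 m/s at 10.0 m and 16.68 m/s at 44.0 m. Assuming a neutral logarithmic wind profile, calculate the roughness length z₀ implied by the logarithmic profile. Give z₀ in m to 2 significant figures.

Log law: V(z) ∝ ln(z/z₀). With r = V₁/V₂ = 14.9/16.68 = 0.89329,
r · ln(z₂/z₀) = ln(z₁/z₀) ⇒ ln z₀ = (ln z₁ − r·ln z₂)/(1 − r)
ln z₀ = (2.30259 − 0.89329×3.78419) / 0.10671 = -10.0996
z₀ = exp(-10.0996) = 0.00004110 m

z₀ ≈ 0.000041 m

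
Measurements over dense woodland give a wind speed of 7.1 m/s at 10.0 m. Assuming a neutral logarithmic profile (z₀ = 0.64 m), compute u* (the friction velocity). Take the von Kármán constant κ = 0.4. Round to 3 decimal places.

Log law: V(z) = (u*/κ) · ln(z/z₀) ⇒ u* = κ · V / ln(z/z₀)
u* = 0.4 × 7.1 / ln(10.0/0.64) = 0.4 × 7.1 / 2.7489
   = 2.8400 / 2.7489 = 1.0332 m/s

u* ≈ 1.033 m/s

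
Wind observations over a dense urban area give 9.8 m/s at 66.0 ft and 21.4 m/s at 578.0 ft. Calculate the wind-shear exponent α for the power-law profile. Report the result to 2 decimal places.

Power law: V₂/V₁ = (z₂/z₁)^α ⇒ α = ln(V₂/V₁) / ln(z₂/z₁)
α = ln(21.4/9.8) / ln(578.0/66.0) = ln(2.1837) / ln(8.7576)
  = 0.78101 / 2.16992 = 0.35993

α ≈ 0.36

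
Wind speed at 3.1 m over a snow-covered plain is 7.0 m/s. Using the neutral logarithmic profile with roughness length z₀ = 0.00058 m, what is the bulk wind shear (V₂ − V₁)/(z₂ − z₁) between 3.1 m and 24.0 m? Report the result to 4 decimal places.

0.0799 m/s/m

Log law: V₂ = V₁ · ln(z₂/z₀)/ln(z₁/z₀) = 7.0 × 10.6305/8.5839 = 8.6690 m/s
ΔV/Δz = (8.6690 − 7.0)/(24.0 − 3.1) = 1.6690/20.9000 = 0.07986 m/s/m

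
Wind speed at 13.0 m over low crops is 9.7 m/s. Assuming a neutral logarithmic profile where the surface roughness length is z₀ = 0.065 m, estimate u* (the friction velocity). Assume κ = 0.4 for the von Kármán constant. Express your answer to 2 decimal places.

u* ≈ 0.73 m/s

Log law: V(z) = (u*/κ) · ln(z/z₀) ⇒ u* = κ · V / ln(z/z₀)
u* = 0.4 × 9.7 / ln(13.0/0.065) = 0.4 × 9.7 / 5.2983
   = 3.8800 / 5.2983 = 0.7323 m/s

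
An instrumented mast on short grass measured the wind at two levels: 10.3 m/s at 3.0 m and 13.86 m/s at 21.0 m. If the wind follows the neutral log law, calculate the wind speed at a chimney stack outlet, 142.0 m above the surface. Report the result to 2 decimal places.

Log law: V ∝ ln(z/z₀). From the pair, with r = V₁/V₂ = 0.74315,
ln z₀ = (ln z₁ − r·ln z₂)/(1 − r) = (1.0986 − 0.74315×3.0445)/0.25685 = -4.5314 → z₀ = 0.01077 m
V₃ = V₁ · ln(z₃/z₀)/ln(z₁/z₀) = 10.3 × 9.4872/5.6300 = 17.3567 m/s

17.36 m/s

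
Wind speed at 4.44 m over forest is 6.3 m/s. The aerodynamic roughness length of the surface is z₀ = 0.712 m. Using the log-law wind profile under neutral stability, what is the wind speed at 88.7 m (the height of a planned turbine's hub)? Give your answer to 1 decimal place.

16.6 m/s

Log law: V(z) ∝ ln(z/z₀), so V₂/V₁ = ln(z₂/z₀) / ln(z₁/z₀).
ln(88.7/0.712) = 4.8249, ln(4.44/0.712) = 1.8303
V₂ = 6.3 × 4.8249/1.8303 = 6.3 × 2.6361 = 16.6074 m/s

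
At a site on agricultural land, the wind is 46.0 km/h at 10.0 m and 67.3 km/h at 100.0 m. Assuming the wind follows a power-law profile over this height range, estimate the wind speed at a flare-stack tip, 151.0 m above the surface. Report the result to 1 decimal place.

First find α: α = ln(V₂/V₁)/ln(z₂/z₁) = ln(67.3/46.0)/ln(100.0/10.0) = 0.38052/2.30259 = 0.1653
Extrapolate from 100.0 m to 151.0 m: V₃ = 67.3 × (151.0/100.0)^0.1653 = 67.3 × 1.0705 = 72.0431 km/h

72.0 km/h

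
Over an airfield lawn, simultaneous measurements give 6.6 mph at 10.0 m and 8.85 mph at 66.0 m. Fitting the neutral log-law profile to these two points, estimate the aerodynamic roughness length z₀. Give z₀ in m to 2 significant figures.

Log law: V(z) ∝ ln(z/z₀). With r = V₁/V₂ = 6.6/8.85 = 0.74576,
r · ln(z₂/z₀) = ln(z₁/z₀) ⇒ ln z₀ = (ln z₁ − r·ln z₂)/(1 − r)
ln z₀ = (2.30259 − 0.74576×4.18965) / 0.25424 = -3.2328
z₀ = exp(-3.2328) = 0.03945 m

z₀ ≈ 0.039 m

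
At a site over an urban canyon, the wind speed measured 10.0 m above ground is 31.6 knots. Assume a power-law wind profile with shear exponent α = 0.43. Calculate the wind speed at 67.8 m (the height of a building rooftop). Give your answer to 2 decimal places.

Power-law profile: V₂ = V₁ · (z₂/z₁)^α
V₂ = 31.6 × (67.8/10.0)^0.43 = 31.6 × (6.7800)^0.43
    = 31.6 × 2.2773 = 71.9641 knots

71.96 knots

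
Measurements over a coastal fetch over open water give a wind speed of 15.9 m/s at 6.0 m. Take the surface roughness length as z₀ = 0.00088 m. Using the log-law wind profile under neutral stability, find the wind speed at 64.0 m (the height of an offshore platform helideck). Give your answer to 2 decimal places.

20.16 m/s

Log law: V(z) ∝ ln(z/z₀), so V₂/V₁ = ln(z₂/z₀) / ln(z₁/z₀).
ln(64.0/0.00088) = 11.1945, ln(6.0/0.00088) = 8.8273
V₂ = 15.9 × 11.1945/8.8273 = 15.9 × 1.2682 = 20.1637 m/s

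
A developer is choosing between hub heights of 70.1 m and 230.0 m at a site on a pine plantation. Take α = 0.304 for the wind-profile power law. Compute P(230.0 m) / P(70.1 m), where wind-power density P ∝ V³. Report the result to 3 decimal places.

2.955

Speed ratio: V_B/V_A = (z_B/z_A)^α = (230.0/70.1)^0.304 = (3.2810)^0.304 = 1.43505
Power-density ratio: P_B/P_A = (V_B/V_A)³ = (1.43505)³ = 2.95530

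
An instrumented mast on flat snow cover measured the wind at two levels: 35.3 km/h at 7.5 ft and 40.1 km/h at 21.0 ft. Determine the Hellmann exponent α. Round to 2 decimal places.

α ≈ 0.12

Power law: V₂/V₁ = (z₂/z₁)^α ⇒ α = ln(V₂/V₁) / ln(z₂/z₁)
α = ln(40.1/35.3) / ln(21.0/7.5) = ln(1.1360) / ln(2.8000)
  = 0.12749 / 1.02962 = 0.12383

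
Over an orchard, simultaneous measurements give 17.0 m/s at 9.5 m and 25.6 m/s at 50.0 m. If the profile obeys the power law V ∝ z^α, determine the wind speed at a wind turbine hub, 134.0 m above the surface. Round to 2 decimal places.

First find α: α = ln(V₂/V₁)/ln(z₂/z₁) = ln(25.6/17.0)/ln(50.0/9.5) = 0.40938/1.66073 = 0.2465
Extrapolate from 50.0 m to 134.0 m: V₃ = 25.6 × (134.0/50.0)^0.2465 = 25.6 × 1.2751 = 32.6421 m/s

32.64 m/s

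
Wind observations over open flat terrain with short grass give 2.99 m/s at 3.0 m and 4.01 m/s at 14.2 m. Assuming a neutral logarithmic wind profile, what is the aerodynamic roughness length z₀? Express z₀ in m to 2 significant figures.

Log law: V(z) ∝ ln(z/z₀). With r = V₁/V₂ = 2.99/4.01 = 0.74564,
r · ln(z₂/z₀) = ln(z₁/z₀) ⇒ ln z₀ = (ln z₁ − r·ln z₂)/(1 − r)
ln z₀ = (1.09861 − 0.74564×2.65324) / 0.25436 = -3.4586
z₀ = exp(-3.4586) = 0.03147 m

z₀ ≈ 0.031 m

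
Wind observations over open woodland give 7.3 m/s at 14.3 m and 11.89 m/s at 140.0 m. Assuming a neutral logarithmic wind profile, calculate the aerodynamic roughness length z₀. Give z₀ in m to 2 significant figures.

z₀ ≈ 0.38 m

Log law: V(z) ∝ ln(z/z₀). With r = V₁/V₂ = 7.3/11.89 = 0.61396,
r · ln(z₂/z₀) = ln(z₁/z₀) ⇒ ln z₀ = (ln z₁ − r·ln z₂)/(1 − r)
ln z₀ = (2.66026 − 0.61396×4.94164) / 0.38604 = -0.9681
z₀ = exp(-0.9681) = 0.3798 m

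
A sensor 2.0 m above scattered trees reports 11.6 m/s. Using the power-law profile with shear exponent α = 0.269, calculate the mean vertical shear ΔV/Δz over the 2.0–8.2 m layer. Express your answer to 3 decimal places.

Power law: V₂ = V₁ · (z₂/z₁)^α = 11.6 × (4.1000)^0.269 = 16.9550 m/s
ΔV/Δz = (16.9550 − 11.6)/(8.2 − 2.0) = 5.3550/6.2000 = 0.86370 m/s/m

0.864 m/s/m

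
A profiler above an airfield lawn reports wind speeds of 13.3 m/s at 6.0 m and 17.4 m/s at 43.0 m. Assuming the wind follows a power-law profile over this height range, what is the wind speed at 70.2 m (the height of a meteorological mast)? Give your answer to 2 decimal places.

18.60 m/s

First find α: α = ln(V₂/V₁)/ln(z₂/z₁) = ln(17.4/13.3)/ln(43.0/6.0) = 0.26871/1.96944 = 0.1364
Extrapolate from 43.0 m to 70.2 m: V₃ = 17.4 × (70.2/43.0)^0.1364 = 17.4 × 1.0692 = 18.6034 m/s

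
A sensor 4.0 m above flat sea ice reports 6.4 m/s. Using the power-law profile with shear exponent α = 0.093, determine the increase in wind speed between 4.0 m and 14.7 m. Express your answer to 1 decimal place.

0.8 m/s

Power law: V₂ = V₁ · (z₂/z₁)^α = 6.4 × (3.6750)^0.093 = 7.2235 m/s
ΔV = 7.2235 − 6.4 = 0.8235 m/s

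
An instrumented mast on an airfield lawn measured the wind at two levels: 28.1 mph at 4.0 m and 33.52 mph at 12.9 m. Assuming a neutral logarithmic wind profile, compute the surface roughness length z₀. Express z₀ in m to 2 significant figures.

Log law: V(z) ∝ ln(z/z₀). With r = V₁/V₂ = 28.1/33.52 = 0.83831,
r · ln(z₂/z₀) = ln(z₁/z₀) ⇒ ln z₀ = (ln z₁ − r·ln z₂)/(1 − r)
ln z₀ = (1.38629 − 0.83831×2.55723) / 0.16169 = -4.6844
z₀ = exp(-4.6844) = 0.009238 m

z₀ ≈ 0.0092 m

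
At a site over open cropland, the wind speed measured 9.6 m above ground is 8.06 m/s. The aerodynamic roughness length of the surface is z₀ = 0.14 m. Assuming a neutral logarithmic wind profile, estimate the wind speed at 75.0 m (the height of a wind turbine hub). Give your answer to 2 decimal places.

Log law: V(z) ∝ ln(z/z₀), so V₂/V₁ = ln(z₂/z₀) / ln(z₁/z₀).
ln(75.0/0.14) = 6.2836, ln(9.6/0.14) = 4.2279
V₂ = 8.06 × 6.2836/4.2279 = 8.06 × 1.4862 = 11.9790 m/s

11.98 m/s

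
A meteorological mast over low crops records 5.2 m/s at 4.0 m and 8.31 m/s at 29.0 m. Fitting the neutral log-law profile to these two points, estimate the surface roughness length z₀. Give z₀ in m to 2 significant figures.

Log law: V(z) ∝ ln(z/z₀). With r = V₁/V₂ = 5.2/8.31 = 0.62575,
r · ln(z₂/z₀) = ln(z₁/z₀) ⇒ ln z₀ = (ln z₁ − r·ln z₂)/(1 − r)
ln z₀ = (1.38629 − 0.62575×3.36730) / 0.37425 = -1.9260
z₀ = exp(-1.9260) = 0.1457 m

z₀ ≈ 0.15 m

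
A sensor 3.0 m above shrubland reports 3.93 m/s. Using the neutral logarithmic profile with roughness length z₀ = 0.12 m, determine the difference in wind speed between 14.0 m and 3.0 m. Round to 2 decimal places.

1.88 m/s

Log law: V₂ = V₁ · ln(z₂/z₀)/ln(z₁/z₀) = 3.93 × 4.7593/3.2189 = 5.8108 m/s
ΔV = 5.8108 − 3.93 = 1.8808 m/s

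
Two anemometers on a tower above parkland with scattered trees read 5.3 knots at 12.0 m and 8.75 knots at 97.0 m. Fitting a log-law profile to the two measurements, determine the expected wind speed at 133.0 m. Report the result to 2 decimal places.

9.27 knots

Log law: V ∝ ln(z/z₀). From the pair, with r = V₁/V₂ = 0.60571,
ln z₀ = (ln z₁ − r·ln z₂)/(1 − r) = (2.4849 − 0.60571×4.5747)/0.39429 = -0.7255 → z₀ = 0.4841 m
V₃ = V₁ · ln(z₃/z₀)/ln(z₁/z₀) = 5.3 × 5.6159/3.2104 = 9.2711 knots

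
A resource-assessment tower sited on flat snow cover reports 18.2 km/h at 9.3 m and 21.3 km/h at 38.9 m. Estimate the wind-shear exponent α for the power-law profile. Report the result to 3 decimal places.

α ≈ 0.110

Power law: V₂/V₁ = (z₂/z₁)^α ⇒ α = ln(V₂/V₁) / ln(z₂/z₁)
α = ln(21.3/18.2) / ln(38.9/9.3) = ln(1.1703) / ln(4.1828)
  = 0.15729 / 1.43098 = 0.10991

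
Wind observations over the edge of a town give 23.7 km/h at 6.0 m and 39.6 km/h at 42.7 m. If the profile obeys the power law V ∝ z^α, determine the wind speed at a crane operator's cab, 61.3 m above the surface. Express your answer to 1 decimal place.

43.5 km/h

First find α: α = ln(V₂/V₁)/ln(z₂/z₁) = ln(39.6/23.7)/ln(42.7/6.0) = 0.51335/1.96244 = 0.2616
Extrapolate from 42.7 m to 61.3 m: V₃ = 39.6 × (61.3/42.7)^0.2616 = 39.6 × 1.0992 = 43.5285 km/h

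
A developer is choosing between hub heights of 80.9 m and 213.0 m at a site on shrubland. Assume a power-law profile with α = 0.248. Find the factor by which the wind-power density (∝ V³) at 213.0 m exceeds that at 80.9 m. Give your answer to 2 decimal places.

Speed ratio: V_B/V_A = (z_B/z_A)^α = (213.0/80.9)^0.248 = (2.6329)^0.248 = 1.27136
Power-density ratio: P_B/P_A = (V_B/V_A)³ = (1.27136)³ = 2.05495

2.05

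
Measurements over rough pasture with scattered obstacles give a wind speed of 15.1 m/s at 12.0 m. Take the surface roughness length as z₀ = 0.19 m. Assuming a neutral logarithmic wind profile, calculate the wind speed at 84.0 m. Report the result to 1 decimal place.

22.2 m/s

Log law: V(z) ∝ ln(z/z₀), so V₂/V₁ = ln(z₂/z₀) / ln(z₁/z₀).
ln(84.0/0.19) = 6.0915, ln(12.0/0.19) = 4.1456
V₂ = 15.1 × 6.0915/4.1456 = 15.1 × 1.4694 = 22.1877 m/s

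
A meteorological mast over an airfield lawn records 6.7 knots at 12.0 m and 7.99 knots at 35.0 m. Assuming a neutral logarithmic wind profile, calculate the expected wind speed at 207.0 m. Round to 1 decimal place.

10.1 knots

Log law: V ∝ ln(z/z₀). From the pair, with r = V₁/V₂ = 0.83855,
ln z₀ = (ln z₁ − r·ln z₂)/(1 − r) = (2.4849 − 0.83855×3.5553)/0.16145 = -3.0748 → z₀ = 0.04620 m
V₃ = V₁ · ln(z₃/z₀)/ln(z₁/z₀) = 6.7 × 8.4075/5.5597 = 10.1319 knots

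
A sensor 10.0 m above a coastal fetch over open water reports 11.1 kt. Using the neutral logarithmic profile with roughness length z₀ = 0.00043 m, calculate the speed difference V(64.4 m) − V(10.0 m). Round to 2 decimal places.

2.06 kt

Log law: V₂ = V₁ · ln(z₂/z₀)/ln(z₁/z₀) = 11.1 × 11.9168/10.0543 = 13.1562 kt
ΔV = 13.1562 − 11.1 = 2.0562 kt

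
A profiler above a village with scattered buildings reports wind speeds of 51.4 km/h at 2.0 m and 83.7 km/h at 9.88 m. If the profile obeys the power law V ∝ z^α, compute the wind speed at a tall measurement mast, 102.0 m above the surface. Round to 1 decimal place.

170.7 km/h

First find α: α = ln(V₂/V₁)/ln(z₂/z₁) = ln(83.7/51.4)/ln(9.88/2.0) = 0.48760/1.59737 = 0.3053
Extrapolate from 9.88 m to 102.0 m: V₃ = 83.7 × (102.0/9.88)^0.3053 = 83.7 × 2.0393 = 170.6885 km/h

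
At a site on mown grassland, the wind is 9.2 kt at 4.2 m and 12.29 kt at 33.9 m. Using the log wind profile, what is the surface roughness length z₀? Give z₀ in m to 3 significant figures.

Log law: V(z) ∝ ln(z/z₀). With r = V₁/V₂ = 9.2/12.29 = 0.74858,
r · ln(z₂/z₀) = ln(z₁/z₀) ⇒ ln z₀ = (ln z₁ − r·ln z₂)/(1 − r)
ln z₀ = (1.43508 − 0.74858×3.52342) / 0.25142 = -4.7826
z₀ = exp(-4.7826) = 0.008374 m

z₀ ≈ 0.00837 m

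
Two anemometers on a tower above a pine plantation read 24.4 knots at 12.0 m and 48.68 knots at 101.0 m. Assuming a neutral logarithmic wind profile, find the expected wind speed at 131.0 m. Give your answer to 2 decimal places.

51.64 knots

Log law: V ∝ ln(z/z₀). From the pair, with r = V₁/V₂ = 0.50123,
ln z₀ = (ln z₁ − r·ln z₂)/(1 − r) = (2.4849 − 0.50123×4.6151)/0.49877 = 0.3442 → z₀ = 1.411 m
V₃ = V₁ · ln(z₃/z₀)/ln(z₁/z₀) = 24.4 × 4.5310/2.1407 = 51.6443 knots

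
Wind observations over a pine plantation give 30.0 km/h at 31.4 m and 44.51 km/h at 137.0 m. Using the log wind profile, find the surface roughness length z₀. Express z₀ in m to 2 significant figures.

z₀ ≈ 1.5 m

Log law: V(z) ∝ ln(z/z₀). With r = V₁/V₂ = 30.0/44.51 = 0.67401,
r · ln(z₂/z₀) = ln(z₁/z₀) ⇒ ln z₀ = (ln z₁ − r·ln z₂)/(1 − r)
ln z₀ = (3.44681 − 0.67401×4.91998) / 0.32599 = 0.4010
z₀ = exp(0.4010) = 1.493 m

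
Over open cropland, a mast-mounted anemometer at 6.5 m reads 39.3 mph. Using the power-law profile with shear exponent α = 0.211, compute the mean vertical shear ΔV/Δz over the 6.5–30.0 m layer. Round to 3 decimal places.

0.637 mph/m

Power law: V₂ = V₁ · (z₂/z₁)^α = 39.3 × (4.6154)^0.211 = 54.2676 mph
ΔV/Δz = (54.2676 − 39.3)/(30.0 − 6.5) = 14.9676/23.5000 = 0.63692 mph/m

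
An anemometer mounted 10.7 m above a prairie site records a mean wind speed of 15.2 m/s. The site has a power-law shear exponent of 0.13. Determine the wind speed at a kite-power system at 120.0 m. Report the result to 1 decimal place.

20.8 m/s

Power-law profile: V₂ = V₁ · (z₂/z₁)^α
V₂ = 15.2 × (120.0/10.7)^0.13 = 15.2 × (11.2150)^0.13
    = 15.2 × 1.3692 = 20.8122 m/s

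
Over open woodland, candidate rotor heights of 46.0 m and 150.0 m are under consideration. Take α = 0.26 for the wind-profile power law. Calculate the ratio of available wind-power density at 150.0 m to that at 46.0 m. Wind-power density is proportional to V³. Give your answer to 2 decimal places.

Speed ratio: V_B/V_A = (z_B/z_A)^α = (150.0/46.0)^0.26 = (3.2609)^0.26 = 1.35977
Power-density ratio: P_B/P_A = (V_B/V_A)³ = (1.35977)³ = 2.51420

2.51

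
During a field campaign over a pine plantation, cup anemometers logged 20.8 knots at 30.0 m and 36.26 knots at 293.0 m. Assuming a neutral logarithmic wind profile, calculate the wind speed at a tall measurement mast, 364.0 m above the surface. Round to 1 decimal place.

Log law: V ∝ ln(z/z₀). From the pair, with r = V₁/V₂ = 0.57363,
ln z₀ = (ln z₁ − r·ln z₂)/(1 − r) = (3.4012 − 0.57363×5.6802)/0.42637 = 0.3350 → z₀ = 1.398 m
V₃ = V₁ · ln(z₃/z₀)/ln(z₁/z₀) = 20.8 × 5.5621/3.0662 = 37.7319 knots

37.7 knots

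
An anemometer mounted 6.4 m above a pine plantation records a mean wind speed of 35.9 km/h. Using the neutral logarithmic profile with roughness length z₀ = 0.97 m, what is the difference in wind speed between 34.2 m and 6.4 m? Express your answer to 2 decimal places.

31.89 km/h

Log law: V₂ = V₁ · ln(z₂/z₀)/ln(z₁/z₀) = 35.9 × 3.5627/1.8868 = 67.7885 km/h
ΔV = 67.7885 − 35.9 = 31.8885 km/h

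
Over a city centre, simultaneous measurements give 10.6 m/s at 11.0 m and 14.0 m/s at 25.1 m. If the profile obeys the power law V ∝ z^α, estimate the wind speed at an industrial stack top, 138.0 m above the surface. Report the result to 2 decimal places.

24.87 m/s

First find α: α = ln(V₂/V₁)/ln(z₂/z₁) = ln(14.0/10.6)/ln(25.1/11.0) = 0.27820/0.82497 = 0.3372
Extrapolate from 25.1 m to 138.0 m: V₃ = 14.0 × (138.0/25.1)^0.3372 = 14.0 × 1.7767 = 24.8740 m/s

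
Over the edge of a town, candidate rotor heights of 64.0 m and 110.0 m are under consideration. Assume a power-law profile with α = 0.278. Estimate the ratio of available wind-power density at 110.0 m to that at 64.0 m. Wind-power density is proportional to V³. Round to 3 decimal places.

1.571

Speed ratio: V_B/V_A = (z_B/z_A)^α = (110.0/64.0)^0.278 = (1.7188)^0.278 = 1.16249
Power-density ratio: P_B/P_A = (V_B/V_A)³ = (1.16249)³ = 1.57097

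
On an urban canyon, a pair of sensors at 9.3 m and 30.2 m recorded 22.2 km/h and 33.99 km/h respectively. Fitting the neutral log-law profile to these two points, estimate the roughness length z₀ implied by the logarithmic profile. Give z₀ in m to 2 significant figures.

z₀ ≈ 1.0 m

Log law: V(z) ∝ ln(z/z₀). With r = V₁/V₂ = 22.2/33.99 = 0.65313,
r · ln(z₂/z₀) = ln(z₁/z₀) ⇒ ln z₀ = (ln z₁ − r·ln z₂)/(1 − r)
ln z₀ = (2.23001 − 0.65313×3.40784) / 0.34687 = 0.0122
z₀ = exp(0.0122) = 1.012 m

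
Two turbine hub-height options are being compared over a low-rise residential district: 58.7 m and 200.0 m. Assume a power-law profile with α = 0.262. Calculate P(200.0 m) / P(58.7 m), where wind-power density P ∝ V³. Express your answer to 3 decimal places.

Speed ratio: V_B/V_A = (z_B/z_A)^α = (200.0/58.7)^0.262 = (3.4072)^0.262 = 1.37875
Power-density ratio: P_B/P_A = (V_B/V_A)³ = (1.37875)³ = 2.62096

2.621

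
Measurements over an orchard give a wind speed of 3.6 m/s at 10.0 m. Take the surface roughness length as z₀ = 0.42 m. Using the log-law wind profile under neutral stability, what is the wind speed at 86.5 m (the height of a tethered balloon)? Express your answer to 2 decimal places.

6.05 m/s

Log law: V(z) ∝ ln(z/z₀), so V₂/V₁ = ln(z₂/z₀) / ln(z₁/z₀).
ln(86.5/0.42) = 5.3276, ln(10.0/0.42) = 3.1701
V₂ = 3.6 × 5.3276/3.1701 = 3.6 × 1.6806 = 6.0502 m/s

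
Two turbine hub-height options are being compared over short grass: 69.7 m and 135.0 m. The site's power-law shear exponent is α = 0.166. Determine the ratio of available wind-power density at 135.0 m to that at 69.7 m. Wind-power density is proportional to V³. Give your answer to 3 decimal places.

1.390

Speed ratio: V_B/V_A = (z_B/z_A)^α = (135.0/69.7)^0.166 = (1.9369)^0.166 = 1.11599
Power-density ratio: P_B/P_A = (V_B/V_A)³ = (1.11599)³ = 1.38988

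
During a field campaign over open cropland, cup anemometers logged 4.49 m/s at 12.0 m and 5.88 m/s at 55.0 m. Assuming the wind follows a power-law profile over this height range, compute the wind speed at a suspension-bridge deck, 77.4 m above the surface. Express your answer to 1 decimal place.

First find α: α = ln(V₂/V₁)/ln(z₂/z₁) = ln(5.88/4.49)/ln(55.0/12.0) = 0.26970/1.52243 = 0.1772
Extrapolate from 55.0 m to 77.4 m: V₃ = 5.88 × (77.4/55.0)^0.1772 = 5.88 × 1.0624 = 6.2469 m/s

6.2 m/s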